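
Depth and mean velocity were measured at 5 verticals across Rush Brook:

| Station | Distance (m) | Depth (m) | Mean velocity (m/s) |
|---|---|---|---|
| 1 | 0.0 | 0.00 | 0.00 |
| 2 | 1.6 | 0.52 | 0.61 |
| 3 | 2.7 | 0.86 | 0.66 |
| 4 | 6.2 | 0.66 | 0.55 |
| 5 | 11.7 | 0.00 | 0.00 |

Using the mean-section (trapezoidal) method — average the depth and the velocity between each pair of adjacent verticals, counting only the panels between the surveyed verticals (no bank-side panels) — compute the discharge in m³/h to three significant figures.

9780 m³/h

Panel 1-2: Δb = 1.6 m, d̄ = (0.00+0.52)/2 = 0.26, v̄ = (0.00+0.61)/2 = 0.305 → q = 1.6×0.26×0.305 = 0.1269 m³/s
Panel 2-3: Δb = 1.1 m, d̄ = (0.52+0.86)/2 = 0.69, v̄ = (0.61+0.66)/2 = 0.635 → q = 1.1×0.69×0.635 = 0.4820 m³/s
Panel 3-4: Δb = 3.5 m, d̄ = (0.86+0.66)/2 = 0.76, v̄ = (0.66+0.55)/2 = 0.605 → q = 3.5×0.76×0.605 = 1.609 m³/s
Panel 4-5: Δb = 5.5 m, d̄ = (0.66+0.00)/2 = 0.33, v̄ = (0.55+0.00)/2 = 0.275 → q = 5.5×0.33×0.275 = 0.4991 m³/s
Q = Σ q = 2.717 m³/s
= 2.717 × 3600 = 9782 m³/h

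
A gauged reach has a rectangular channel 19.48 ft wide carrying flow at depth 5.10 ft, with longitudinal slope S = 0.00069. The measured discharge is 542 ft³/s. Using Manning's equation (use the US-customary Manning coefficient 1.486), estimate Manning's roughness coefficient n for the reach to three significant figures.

A = b·y = 19.48 × 5.10 = 99.35 ft²
P = b + 2y = 19.48 + 2×5.10 = 29.68 ft
R = A/P = 99.35/29.68 = 3.347 ft
n = (1.486/Q)·A·R^(2/3)·S^(1/2) = (1.486/542) × 99.35 × 2.238 × 0.02627 = 0.01601

0.0160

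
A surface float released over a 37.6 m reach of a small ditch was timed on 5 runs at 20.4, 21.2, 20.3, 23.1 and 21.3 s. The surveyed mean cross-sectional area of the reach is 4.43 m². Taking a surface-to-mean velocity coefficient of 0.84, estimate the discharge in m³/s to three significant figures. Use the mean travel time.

6.58 m³/s

t̄ = (20.4 + 21.2 + 20.3 + 23.1 + 21.3) / 5 = 21.26 s
v_surface = L / t̄ = 37.6 / 21.26 = 1.769 m/s
v_mean = 0.84 × 1.769 = 1.486 m/s
Q = A × v_mean = 4.43 × 1.486 = 6.581 m³/s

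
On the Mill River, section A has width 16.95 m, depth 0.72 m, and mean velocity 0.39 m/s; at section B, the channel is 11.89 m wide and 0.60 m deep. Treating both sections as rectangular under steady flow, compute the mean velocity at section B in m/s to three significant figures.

Q = A₁V₁ = (16.95×0.72) × 0.39 = 4.760 m³/s
A₂ = 11.89 × 0.60 = 7.134 m²
V₂ = Q/A₂ = 4.760/7.134 = 0.6672 m/s

0.667 m/s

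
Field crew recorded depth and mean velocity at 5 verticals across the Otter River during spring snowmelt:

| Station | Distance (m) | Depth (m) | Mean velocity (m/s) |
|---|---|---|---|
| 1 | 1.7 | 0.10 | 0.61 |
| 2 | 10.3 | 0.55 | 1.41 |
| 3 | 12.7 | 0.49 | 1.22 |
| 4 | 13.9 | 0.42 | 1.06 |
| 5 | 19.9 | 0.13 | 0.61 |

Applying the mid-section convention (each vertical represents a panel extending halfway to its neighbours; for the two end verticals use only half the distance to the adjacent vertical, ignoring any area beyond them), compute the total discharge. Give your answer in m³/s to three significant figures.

7.44 m³/s

w_1 = (10.3 − 1.7)/2 = 4.3 m; q_1 = 0.61 × 0.10 × 4.3 = 0.2623 m³/s
w_2 = (12.7 − 1.7)/2 = 5.5 m; q_2 = 1.41 × 0.55 × 5.5 = 4.265 m³/s
w_3 = (13.9 − 10.3)/2 = 1.8 m; q_3 = 1.22 × 0.49 × 1.8 = 1.076 m³/s
w_4 = (19.9 − 12.7)/2 = 3.6 m; q_4 = 1.06 × 0.42 × 3.6 = 1.603 m³/s
w_5 = (19.9 − 13.9)/2 = 3 m; q_5 = 0.61 × 0.13 × 3 = 0.2379 m³/s
Q = Σ qᵢ = 7.444 m³/s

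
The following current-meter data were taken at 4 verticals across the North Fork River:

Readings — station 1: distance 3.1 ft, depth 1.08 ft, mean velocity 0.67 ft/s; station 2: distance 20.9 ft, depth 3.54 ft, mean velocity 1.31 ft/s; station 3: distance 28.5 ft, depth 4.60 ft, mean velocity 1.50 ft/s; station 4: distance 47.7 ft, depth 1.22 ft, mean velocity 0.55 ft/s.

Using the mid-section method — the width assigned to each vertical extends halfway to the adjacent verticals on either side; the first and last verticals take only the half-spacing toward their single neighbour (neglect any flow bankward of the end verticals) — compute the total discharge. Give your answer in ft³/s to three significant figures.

w_1 = (20.9 − 3.1)/2 = 8.9 ft; q_1 = 0.67 × 1.08 × 8.9 = 6.440 ft³/s
w_2 = (28.5 − 3.1)/2 = 12.7 ft; q_2 = 1.31 × 3.54 × 12.7 = 58.89 ft³/s
w_3 = (47.7 − 20.9)/2 = 13.4 ft; q_3 = 1.50 × 4.60 × 13.4 = 92.46 ft³/s
w_4 = (47.7 − 28.5)/2 = 9.6 ft; q_4 = 0.55 × 1.22 × 9.6 = 6.442 ft³/s
Q = Σ qᵢ = 164.2 ft³/s

164 ft³/s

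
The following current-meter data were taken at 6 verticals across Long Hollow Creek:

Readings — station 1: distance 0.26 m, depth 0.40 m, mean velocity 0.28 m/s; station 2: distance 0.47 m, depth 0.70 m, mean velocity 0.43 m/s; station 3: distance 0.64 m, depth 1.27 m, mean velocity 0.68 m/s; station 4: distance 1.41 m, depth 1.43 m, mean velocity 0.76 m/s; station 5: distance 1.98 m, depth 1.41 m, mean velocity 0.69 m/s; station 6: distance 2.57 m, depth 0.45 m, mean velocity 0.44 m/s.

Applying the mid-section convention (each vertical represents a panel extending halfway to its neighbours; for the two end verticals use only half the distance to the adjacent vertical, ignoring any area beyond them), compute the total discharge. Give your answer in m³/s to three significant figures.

w_1 = (0.47 − 0.26)/2 = 0.105 m; q_1 = 0.28 × 0.40 × 0.105 = 0.01176 m³/s
w_2 = (0.64 − 0.26)/2 = 0.19 m; q_2 = 0.43 × 0.70 × 0.19 = 0.05719 m³/s
w_3 = (1.41 − 0.47)/2 = 0.47 m; q_3 = 0.68 × 1.27 × 0.47 = 0.4059 m³/s
w_4 = (1.98 − 0.64)/2 = 0.67 m; q_4 = 0.76 × 1.43 × 0.67 = 0.7282 m³/s
w_5 = (2.57 − 1.41)/2 = 0.58 m; q_5 = 0.69 × 1.41 × 0.58 = 0.5643 m³/s
w_6 = (2.57 − 1.98)/2 = 0.295 m; q_6 = 0.44 × 0.45 × 0.295 = 0.05841 m³/s
Q = Σ qᵢ = 1.826 m³/s

1.83 m³/s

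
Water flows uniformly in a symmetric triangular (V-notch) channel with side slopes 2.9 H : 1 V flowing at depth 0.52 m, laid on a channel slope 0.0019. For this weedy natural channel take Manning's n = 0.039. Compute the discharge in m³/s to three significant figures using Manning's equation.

A = z·y² = 2.9×0.52² = 0.7842 m²
P = 2y√(1+z²) = 2×0.52×√(1+2.9²) = 3.190 m
R = A/P = 0.7842/3.190 = 0.2458 m
Q = (1/n)·A·R^(2/3)·S^(1/2) = (1/0.039) × 0.7842 × 0.2458^(2/3) × 0.0019^(1/2) = 0.3439 m³/s

0.344 m³/s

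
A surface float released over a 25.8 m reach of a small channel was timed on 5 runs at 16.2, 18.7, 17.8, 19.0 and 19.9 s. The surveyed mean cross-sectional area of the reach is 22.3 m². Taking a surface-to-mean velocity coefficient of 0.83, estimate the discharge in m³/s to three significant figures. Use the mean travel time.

t̄ = (16.2 + 18.7 + 17.8 + 19.0 + 19.9) / 5 = 18.32 s
v_surface = L / t̄ = 25.8 / 18.32 = 1.408 m/s
v_mean = 0.83 × 1.408 = 1.169 m/s
Q = A × v_mean = 22.3 × 1.169 = 26.07 m³/s

26.1 m³/s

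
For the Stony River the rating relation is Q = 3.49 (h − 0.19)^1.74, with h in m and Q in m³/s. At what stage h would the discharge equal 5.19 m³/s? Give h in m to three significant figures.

h − h₀ = (Q/C)^(1/b) = (5.19/3.49)^(1/1.74) = 1.256 m
h = 0.19 + 1.256 = 1.446 m

1.45 m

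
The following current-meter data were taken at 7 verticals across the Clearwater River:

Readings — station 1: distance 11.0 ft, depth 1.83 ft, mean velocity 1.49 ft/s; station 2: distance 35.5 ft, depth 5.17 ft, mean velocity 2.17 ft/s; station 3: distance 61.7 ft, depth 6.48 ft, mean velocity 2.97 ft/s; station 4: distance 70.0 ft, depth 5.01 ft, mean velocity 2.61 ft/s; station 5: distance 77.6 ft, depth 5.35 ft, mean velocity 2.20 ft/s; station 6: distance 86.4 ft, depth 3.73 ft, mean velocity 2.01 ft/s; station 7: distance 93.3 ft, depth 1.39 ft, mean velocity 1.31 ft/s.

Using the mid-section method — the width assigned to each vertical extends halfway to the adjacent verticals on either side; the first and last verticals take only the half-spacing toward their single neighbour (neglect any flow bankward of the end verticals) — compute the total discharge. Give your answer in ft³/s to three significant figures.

915 ft³/s

w_1 = (35.5 − 11.0)/2 = 12.25 ft; q_1 = 1.49 × 1.83 × 12.25 = 33.40 ft³/s
w_2 = (61.7 − 11.0)/2 = 25.35 ft; q_2 = 2.17 × 5.17 × 25.35 = 284.4 ft³/s
w_3 = (70.0 − 35.5)/2 = 17.25 ft; q_3 = 2.97 × 6.48 × 17.25 = 332.0 ft³/s
w_4 = (77.6 − 61.7)/2 = 7.95 ft; q_4 = 2.61 × 5.01 × 7.95 = 104.0 ft³/s
w_5 = (86.4 − 70.0)/2 = 8.2 ft; q_5 = 2.20 × 5.35 × 8.2 = 96.51 ft³/s
w_6 = (93.3 − 77.6)/2 = 7.85 ft; q_6 = 2.01 × 3.73 × 7.85 = 58.85 ft³/s
w_7 = (93.3 − 86.4)/2 = 3.45 ft; q_7 = 1.31 × 1.39 × 3.45 = 6.282 ft³/s
Q = Σ qᵢ = 915.4 ft³/s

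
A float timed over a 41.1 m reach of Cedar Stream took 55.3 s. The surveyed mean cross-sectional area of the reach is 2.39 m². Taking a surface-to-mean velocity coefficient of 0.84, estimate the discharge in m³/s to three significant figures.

1.49 m³/s

v_surface = L / t̄ = 41.1 / 55.3 = 0.7432 m/s
v_mean = 0.84 × 0.7432 = 0.6243 m/s
Q = A × v_mean = 2.39 × 0.6243 = 1.492 m³/s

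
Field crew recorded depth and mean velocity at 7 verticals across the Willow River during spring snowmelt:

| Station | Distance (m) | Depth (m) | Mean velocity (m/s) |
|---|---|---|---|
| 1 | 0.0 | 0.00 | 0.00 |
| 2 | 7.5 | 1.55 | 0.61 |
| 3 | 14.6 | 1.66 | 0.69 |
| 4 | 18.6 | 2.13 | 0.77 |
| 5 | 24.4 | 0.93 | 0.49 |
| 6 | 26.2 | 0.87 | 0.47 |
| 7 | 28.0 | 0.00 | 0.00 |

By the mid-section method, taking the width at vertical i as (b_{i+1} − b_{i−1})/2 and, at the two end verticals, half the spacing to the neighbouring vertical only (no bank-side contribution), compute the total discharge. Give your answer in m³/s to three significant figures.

w_2 = (14.6 − 0.0)/2 = 7.3 m; q_2 = 0.61 × 1.55 × 7.3 = 6.902 m³/s
w_3 = (18.6 − 7.5)/2 = 5.55 m; q_3 = 0.69 × 1.66 × 5.55 = 6.357 m³/s
w_4 = (24.4 − 14.6)/2 = 4.9 m; q_4 = 0.77 × 2.13 × 4.9 = 8.036 m³/s
w_5 = (26.2 − 18.6)/2 = 3.8 m; q_5 = 0.49 × 0.93 × 3.8 = 1.732 m³/s
w_6 = (28.0 − 24.4)/2 = 1.8 m; q_6 = 0.47 × 0.87 × 1.8 = 0.7360 m³/s
Stations 1, 7 contribute zero (depth or velocity is 0).
Q = Σ qᵢ = 23.76 m³/s

23.8 m³/s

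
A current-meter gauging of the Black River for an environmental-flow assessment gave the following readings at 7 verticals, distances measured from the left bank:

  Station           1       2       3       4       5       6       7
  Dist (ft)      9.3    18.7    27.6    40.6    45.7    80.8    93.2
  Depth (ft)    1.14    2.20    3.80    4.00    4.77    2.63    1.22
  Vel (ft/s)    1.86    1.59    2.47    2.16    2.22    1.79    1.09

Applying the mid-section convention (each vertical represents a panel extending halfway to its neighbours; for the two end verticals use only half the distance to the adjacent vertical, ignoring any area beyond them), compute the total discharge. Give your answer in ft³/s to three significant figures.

556 ft³/s

w_1 = (18.7 − 9.3)/2 = 4.7 ft; q_1 = 1.86 × 1.14 × 4.7 = 9.966 ft³/s
w_2 = (27.6 − 9.3)/2 = 9.15 ft; q_2 = 1.59 × 2.20 × 9.15 = 32.01 ft³/s
w_3 = (40.6 − 18.7)/2 = 10.95 ft; q_3 = 2.47 × 3.80 × 10.95 = 102.8 ft³/s
w_4 = (45.7 − 27.6)/2 = 9.05 ft; q_4 = 2.16 × 4.00 × 9.05 = 78.19 ft³/s
w_5 = (80.8 − 40.6)/2 = 20.1 ft; q_5 = 2.22 × 4.77 × 20.1 = 212.8 ft³/s
w_6 = (93.2 − 45.7)/2 = 23.75 ft; q_6 = 1.79 × 2.63 × 23.75 = 111.8 ft³/s
w_7 = (93.2 − 80.8)/2 = 6.2 ft; q_7 = 1.09 × 1.22 × 6.2 = 8.245 ft³/s
Q = Σ qᵢ = 555.8 ft³/s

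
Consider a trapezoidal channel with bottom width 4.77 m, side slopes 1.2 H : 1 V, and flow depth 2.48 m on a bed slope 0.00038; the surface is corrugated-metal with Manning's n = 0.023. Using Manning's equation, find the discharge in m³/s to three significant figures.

A = (b + z·y)·y = (4.77 + 1.2×2.48)×2.48 = 19.21 m²
P = b + 2y√(1+z²) = 4.77 + 2×2.48×√(1+1.2²) = 12.52 m
R = A/P = 19.21/12.52 = 1.535 m
Q = (1/n)·A·R^(2/3)·S^(1/2) = (1/0.023) × 19.21 × 1.535^(2/3) × 0.00038^(1/2) = 21.66 m³/s

21.7 m³/s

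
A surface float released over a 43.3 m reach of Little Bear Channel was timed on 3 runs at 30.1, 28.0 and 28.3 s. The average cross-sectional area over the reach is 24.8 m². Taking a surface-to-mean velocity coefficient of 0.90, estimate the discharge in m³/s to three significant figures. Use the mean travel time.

33.6 m³/s

t̄ = (30.1 + 28.0 + 28.3) / 3 = 28.8 s
v_surface = L / t̄ = 43.3 / 28.8 = 1.503 m/s
v_mean = 0.90 × 1.503 = 1.353 m/s
Q = A × v_mean = 24.8 × 1.353 = 33.56 m³/s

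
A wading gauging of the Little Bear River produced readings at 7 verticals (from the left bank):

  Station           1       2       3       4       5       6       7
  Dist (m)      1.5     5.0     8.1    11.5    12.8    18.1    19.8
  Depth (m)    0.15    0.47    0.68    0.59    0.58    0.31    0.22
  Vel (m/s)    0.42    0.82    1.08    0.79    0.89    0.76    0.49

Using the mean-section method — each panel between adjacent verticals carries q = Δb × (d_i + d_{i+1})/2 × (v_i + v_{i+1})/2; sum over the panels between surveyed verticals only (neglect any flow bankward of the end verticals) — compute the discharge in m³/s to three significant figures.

7.25 m³/s

Panel 1-2: Δb = 3.5 m, d̄ = (0.15+0.47)/2 = 0.31, v̄ = (0.42+0.82)/2 = 0.62 → q = 3.5×0.31×0.62 = 0.6727 m³/s
Panel 2-3: Δb = 3.1 m, d̄ = (0.47+0.68)/2 = 0.575, v̄ = (0.82+1.08)/2 = 0.95 → q = 3.1×0.575×0.95 = 1.693 m³/s
Panel 3-4: Δb = 3.4 m, d̄ = (0.68+0.59)/2 = 0.635, v̄ = (1.08+0.79)/2 = 0.935 → q = 3.4×0.635×0.935 = 2.019 m³/s
Panel 4-5: Δb = 1.3 m, d̄ = (0.59+0.58)/2 = 0.585, v̄ = (0.79+0.89)/2 = 0.84 → q = 1.3×0.585×0.84 = 0.6388 m³/s
Panel 5-6: Δb = 5.3 m, d̄ = (0.58+0.31)/2 = 0.445, v̄ = (0.89+0.76)/2 = 0.825 → q = 5.3×0.445×0.825 = 1.946 m³/s
Panel 6-7: Δb = 1.7 m, d̄ = (0.31+0.22)/2 = 0.265, v̄ = (0.76+0.49)/2 = 0.625 → q = 1.7×0.265×0.625 = 0.2816 m³/s
Q = Σ q = 7.251 m³/s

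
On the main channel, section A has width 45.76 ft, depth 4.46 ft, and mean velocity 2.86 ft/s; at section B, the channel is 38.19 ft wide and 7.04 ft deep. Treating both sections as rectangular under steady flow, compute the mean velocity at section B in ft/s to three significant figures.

2.17 ft/s

Q = A₁V₁ = (45.76×4.46) × 2.86 = 583.7 ft³/s
A₂ = 38.19 × 7.04 = 268.9 ft²
V₂ = Q/A₂ = 583.7/268.9 = 2.171 ft/s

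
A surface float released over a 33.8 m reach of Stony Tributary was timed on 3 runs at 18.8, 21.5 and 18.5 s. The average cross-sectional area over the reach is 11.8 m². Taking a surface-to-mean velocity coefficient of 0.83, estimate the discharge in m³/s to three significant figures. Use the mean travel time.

16.9 m³/s

t̄ = (18.8 + 21.5 + 18.5) / 3 = 19.6 s
v_surface = L / t̄ = 33.8 / 19.6 = 1.724 m/s
v_mean = 0.83 × 1.724 = 1.431 m/s
Q = A × v_mean = 11.8 × 1.431 = 16.89 m³/s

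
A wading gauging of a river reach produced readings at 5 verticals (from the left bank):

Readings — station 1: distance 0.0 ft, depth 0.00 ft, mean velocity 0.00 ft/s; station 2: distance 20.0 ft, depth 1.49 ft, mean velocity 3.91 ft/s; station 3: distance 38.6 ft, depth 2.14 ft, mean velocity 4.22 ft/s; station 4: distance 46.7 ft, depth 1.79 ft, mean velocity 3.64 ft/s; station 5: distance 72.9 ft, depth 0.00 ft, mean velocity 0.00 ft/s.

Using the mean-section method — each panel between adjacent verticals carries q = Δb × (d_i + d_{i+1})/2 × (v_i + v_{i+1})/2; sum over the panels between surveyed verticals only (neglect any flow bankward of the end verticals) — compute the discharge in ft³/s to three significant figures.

Panel 1-2: Δb = 20 ft, d̄ = (0.00+1.49)/2 = 0.745, v̄ = (0.00+3.91)/2 = 1.955 → q = 20×0.745×1.955 = 29.13 ft³/s
Panel 2-3: Δb = 18.6 ft, d̄ = (1.49+2.14)/2 = 1.815, v̄ = (3.91+4.22)/2 = 4.065 → q = 18.6×1.815×4.065 = 137.2 ft³/s
Panel 3-4: Δb = 8.1 ft, d̄ = (2.14+1.79)/2 = 1.965, v̄ = (4.22+3.64)/2 = 3.93 → q = 8.1×1.965×3.93 = 62.55 ft³/s
Panel 4-5: Δb = 26.2 ft, d̄ = (1.79+0.00)/2 = 0.895, v̄ = (3.64+0.00)/2 = 1.82 → q = 26.2×0.895×1.82 = 42.68 ft³/s
Q = Σ q = 271.6 ft³/s

272 ft³/s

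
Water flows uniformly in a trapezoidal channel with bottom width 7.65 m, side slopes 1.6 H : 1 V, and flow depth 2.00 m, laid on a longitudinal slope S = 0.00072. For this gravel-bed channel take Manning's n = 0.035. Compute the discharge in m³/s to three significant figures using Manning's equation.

A = (b + z·y)·y = (7.65 + 1.6×2.00)×2.00 = 21.70 m²
P = b + 2y√(1+z²) = 7.65 + 2×2.00×√(1+1.6²) = 15.20 m
R = A/P = 21.70/15.20 = 1.428 m
Q = (1/n)·A·R^(2/3)·S^(1/2) = (1/0.035) × 21.70 × 1.428^(2/3) × 0.00072^(1/2) = 21.10 m³/s

21.1 m³/s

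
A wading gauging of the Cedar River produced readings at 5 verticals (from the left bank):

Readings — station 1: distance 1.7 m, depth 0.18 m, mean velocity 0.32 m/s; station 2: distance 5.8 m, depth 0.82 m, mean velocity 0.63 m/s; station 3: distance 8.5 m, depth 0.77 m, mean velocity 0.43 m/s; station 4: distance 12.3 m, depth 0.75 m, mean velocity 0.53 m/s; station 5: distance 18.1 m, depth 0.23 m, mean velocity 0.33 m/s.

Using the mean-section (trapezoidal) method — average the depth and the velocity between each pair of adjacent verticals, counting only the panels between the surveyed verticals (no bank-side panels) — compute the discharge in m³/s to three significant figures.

Panel 1-2: Δb = 4.1 m, d̄ = (0.18+0.82)/2 = 0.5, v̄ = (0.32+0.63)/2 = 0.475 → q = 4.1×0.5×0.475 = 0.9738 m³/s
Panel 2-3: Δb = 2.7 m, d̄ = (0.82+0.77)/2 = 0.795, v̄ = (0.63+0.43)/2 = 0.53 → q = 2.7×0.795×0.53 = 1.138 m³/s
Panel 3-4: Δb = 3.8 m, d̄ = (0.77+0.75)/2 = 0.76, v̄ = (0.43+0.53)/2 = 0.48 → q = 3.8×0.76×0.48 = 1.386 m³/s
Panel 4-5: Δb = 5.8 m, d̄ = (0.75+0.23)/2 = 0.49, v̄ = (0.53+0.33)/2 = 0.43 → q = 5.8×0.49×0.43 = 1.222 m³/s
Q = Σ q = 4.720 m³/s

4.72 m³/s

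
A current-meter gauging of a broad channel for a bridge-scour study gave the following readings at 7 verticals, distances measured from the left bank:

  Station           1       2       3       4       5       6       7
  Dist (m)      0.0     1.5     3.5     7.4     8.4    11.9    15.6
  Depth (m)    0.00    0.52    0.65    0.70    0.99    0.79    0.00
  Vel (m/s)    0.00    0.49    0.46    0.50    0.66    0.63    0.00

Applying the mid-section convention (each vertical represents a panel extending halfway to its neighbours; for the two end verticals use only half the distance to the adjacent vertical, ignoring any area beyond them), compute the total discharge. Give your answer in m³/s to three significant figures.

5.45 m³/s

w_2 = (3.5 − 0.0)/2 = 1.75 m; q_2 = 0.49 × 0.52 × 1.75 = 0.4459 m³/s
w_3 = (7.4 − 1.5)/2 = 2.95 m; q_3 = 0.46 × 0.65 × 2.95 = 0.8821 m³/s
w_4 = (8.4 − 3.5)/2 = 2.45 m; q_4 = 0.50 × 0.70 × 2.45 = 0.8575 m³/s
w_5 = (11.9 − 7.4)/2 = 2.25 m; q_5 = 0.66 × 0.99 × 2.25 = 1.470 m³/s
w_6 = (15.6 − 8.4)/2 = 3.6 m; q_6 = 0.63 × 0.79 × 3.6 = 1.792 m³/s
Stations 1, 7 contribute zero (depth or velocity is 0).
Q = Σ qᵢ = 5.447 m³/s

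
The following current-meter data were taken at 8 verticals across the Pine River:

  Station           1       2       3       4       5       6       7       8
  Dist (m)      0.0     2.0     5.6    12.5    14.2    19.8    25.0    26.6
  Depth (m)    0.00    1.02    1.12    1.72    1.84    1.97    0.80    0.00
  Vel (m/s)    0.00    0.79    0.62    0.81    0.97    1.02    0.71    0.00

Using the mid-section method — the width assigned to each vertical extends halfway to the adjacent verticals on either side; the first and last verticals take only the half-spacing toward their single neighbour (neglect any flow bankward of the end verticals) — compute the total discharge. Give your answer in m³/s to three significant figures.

w_2 = (5.6 − 0.0)/2 = 2.8 m; q_2 = 0.79 × 1.02 × 2.8 = 2.256 m³/s
w_3 = (12.5 − 2.0)/2 = 5.25 m; q_3 = 0.62 × 1.12 × 5.25 = 3.646 m³/s
w_4 = (14.2 − 5.6)/2 = 4.3 m; q_4 = 0.81 × 1.72 × 4.3 = 5.991 m³/s
w_5 = (19.8 − 12.5)/2 = 3.65 m; q_5 = 0.97 × 1.84 × 3.65 = 6.515 m³/s
w_6 = (25.0 − 14.2)/2 = 5.4 m; q_6 = 1.02 × 1.97 × 5.4 = 10.85 m³/s
w_7 = (26.6 − 19.8)/2 = 3.4 m; q_7 = 0.71 × 0.80 × 3.4 = 1.931 m³/s
Stations 1, 8 contribute zero (depth or velocity is 0).
Q = Σ qᵢ = 31.19 m³/s

31.2 m³/s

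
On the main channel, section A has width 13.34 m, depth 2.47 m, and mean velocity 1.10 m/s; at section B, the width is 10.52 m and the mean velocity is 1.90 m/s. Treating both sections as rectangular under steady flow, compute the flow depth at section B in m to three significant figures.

1.81 m

Q = A₁V₁ = (13.34×2.47) × 1.10 = 36.24 m³/s
d₂ = Q/(b₂ V₂) = 36.24/(10.52×1.90) = 1.813 m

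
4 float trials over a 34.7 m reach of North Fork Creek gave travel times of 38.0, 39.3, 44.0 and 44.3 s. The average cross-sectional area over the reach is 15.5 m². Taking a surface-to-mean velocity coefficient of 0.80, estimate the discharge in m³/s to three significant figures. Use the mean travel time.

t̄ = (38.0 + 39.3 + 44.0 + 44.3) / 4 = 41.4 s
v_surface = L / t̄ = 34.7 / 41.4 = 0.8382 m/s
v_mean = 0.80 × 0.8382 = 0.6705 m/s
Q = A × v_mean = 15.5 × 0.6705 = 10.39 m³/s

10.4 m³/s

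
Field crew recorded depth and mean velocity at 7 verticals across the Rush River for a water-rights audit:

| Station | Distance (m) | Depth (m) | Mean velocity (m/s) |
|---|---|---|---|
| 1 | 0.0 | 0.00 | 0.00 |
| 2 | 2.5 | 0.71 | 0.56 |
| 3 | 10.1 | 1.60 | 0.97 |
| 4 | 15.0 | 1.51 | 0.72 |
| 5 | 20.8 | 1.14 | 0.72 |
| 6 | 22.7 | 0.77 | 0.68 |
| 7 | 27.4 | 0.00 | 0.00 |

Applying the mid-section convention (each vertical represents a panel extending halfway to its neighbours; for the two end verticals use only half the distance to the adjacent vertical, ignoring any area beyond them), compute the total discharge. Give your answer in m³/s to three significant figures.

w_2 = (10.1 − 0.0)/2 = 5.05 m; q_2 = 0.56 × 0.71 × 5.05 = 2.008 m³/s
w_3 = (15.0 − 2.5)/2 = 6.25 m; q_3 = 0.97 × 1.60 × 6.25 = 9.700 m³/s
w_4 = (20.8 − 10.1)/2 = 5.35 m; q_4 = 0.72 × 1.51 × 5.35 = 5.817 m³/s
w_5 = (22.7 − 15.0)/2 = 3.85 m; q_5 = 0.72 × 1.14 × 3.85 = 3.160 m³/s
w_6 = (27.4 − 20.8)/2 = 3.3 m; q_6 = 0.68 × 0.77 × 3.3 = 1.728 m³/s
Stations 1, 7 contribute zero (depth or velocity is 0).
Q = Σ qᵢ = 22.41 m³/s

22.4 m³/s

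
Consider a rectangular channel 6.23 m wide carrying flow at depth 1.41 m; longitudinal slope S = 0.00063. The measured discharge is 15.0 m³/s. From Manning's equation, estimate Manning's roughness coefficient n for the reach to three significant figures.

0.0144

A = b·y = 6.23 × 1.41 = 8.784 m²
P = b + 2y = 6.23 + 2×1.41 = 9.050 m
R = A/P = 8.784/9.050 = 0.9706 m
n = (1/Q)·A·R^(2/3)·S^(1/2) = (1/15.0) × 8.784 × 0.9803 × 0.02510 = 0.01441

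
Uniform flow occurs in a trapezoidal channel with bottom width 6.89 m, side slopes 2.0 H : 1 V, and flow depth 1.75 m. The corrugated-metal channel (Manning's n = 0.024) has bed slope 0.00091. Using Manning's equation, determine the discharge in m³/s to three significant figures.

26.3 m³/s

A = (b + z·y)·y = (6.89 + 2.0×1.75)×1.75 = 18.18 m²
P = b + 2y√(1+z²) = 6.89 + 2×1.75×√(1+2.0²) = 14.72 m
R = A/P = 18.18/14.72 = 1.236 m
Q = (1/n)·A·R^(2/3)·S^(1/2) = (1/0.024) × 18.18 × 1.236^(2/3) × 0.00091^(1/2) = 26.31 m³/s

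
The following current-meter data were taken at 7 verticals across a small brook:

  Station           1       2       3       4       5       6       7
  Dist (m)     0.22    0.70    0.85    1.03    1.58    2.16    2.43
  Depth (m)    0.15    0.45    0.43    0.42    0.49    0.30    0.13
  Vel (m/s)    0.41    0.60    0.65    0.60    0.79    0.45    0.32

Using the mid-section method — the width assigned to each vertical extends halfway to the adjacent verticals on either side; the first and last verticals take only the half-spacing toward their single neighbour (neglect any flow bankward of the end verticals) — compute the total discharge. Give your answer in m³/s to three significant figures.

0.520 m³/s

w_1 = (0.70 − 0.22)/2 = 0.24 m; q_1 = 0.41 × 0.15 × 0.24 = 0.01476 m³/s
w_2 = (0.85 − 0.22)/2 = 0.315 m; q_2 = 0.60 × 0.45 × 0.315 = 0.08505 m³/s
w_3 = (1.03 − 0.70)/2 = 0.165 m; q_3 = 0.65 × 0.43 × 0.165 = 0.04612 m³/s
w_4 = (1.58 − 0.85)/2 = 0.365 m; q_4 = 0.60 × 0.42 × 0.365 = 0.09198 m³/s
w_5 = (2.16 − 1.03)/2 = 0.565 m; q_5 = 0.79 × 0.49 × 0.565 = 0.2187 m³/s
w_6 = (2.43 − 1.58)/2 = 0.425 m; q_6 = 0.45 × 0.30 × 0.425 = 0.05738 m³/s
w_7 = (2.43 − 2.16)/2 = 0.135 m; q_7 = 0.32 × 0.13 × 0.135 = 0.005616 m³/s
Q = Σ qᵢ = 0.5196 m³/s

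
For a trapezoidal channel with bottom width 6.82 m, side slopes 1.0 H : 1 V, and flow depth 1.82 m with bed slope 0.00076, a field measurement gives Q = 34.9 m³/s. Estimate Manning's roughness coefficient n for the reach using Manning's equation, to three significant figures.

0.0149

A = (b + z·y)·y = (6.82 + 1.0×1.82)×1.82 = 15.72 m²
P = b + 2y√(1+z²) = 6.82 + 2×1.82×√(1+1.0²) = 11.97 m
R = A/P = 15.72/11.97 = 1.314 m
n = (1/Q)·A·R^(2/3)·S^(1/2) = (1/34.9) × 15.72 × 1.200 × 0.02757 = 0.01490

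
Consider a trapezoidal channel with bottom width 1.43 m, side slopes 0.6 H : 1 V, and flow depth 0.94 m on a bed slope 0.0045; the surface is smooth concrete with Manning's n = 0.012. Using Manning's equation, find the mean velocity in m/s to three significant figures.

A = (b + z·y)·y = (1.43 + 0.6×0.94)×0.94 = 1.874 m²
P = b + 2y√(1+z²) = 1.43 + 2×0.94×√(1+0.6²) = 3.622 m
R = A/P = 1.874/3.622 = 0.5174 m
Q = (1/n)·A·R^(2/3)·S^(1/2) = (1/0.012) × 1.874 × 0.5174^(2/3) × 0.0045^(1/2) = 6.753 m³/s
V = Q/A = 6.753/1.874 = 3.603 m/s

3.60 m/s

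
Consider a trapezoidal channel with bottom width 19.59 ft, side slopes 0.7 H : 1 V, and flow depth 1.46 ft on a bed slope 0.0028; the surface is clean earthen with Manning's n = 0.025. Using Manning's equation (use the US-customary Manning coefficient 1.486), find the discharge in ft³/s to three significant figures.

A = (b + z·y)·y = (19.59 + 0.7×1.46)×1.46 = 30.09 ft²
P = b + 2y√(1+z²) = 19.59 + 2×1.46×√(1+0.7²) = 23.15 ft
R = A/P = 30.09/23.15 = 1.300 ft
Q = (1.486/n)·A·R^(2/3)·S^(1/2) = (1.486/0.025) × 30.09 × 1.300^(2/3) × 0.0028^(1/2) = 112.7 ft³/s

113 ft³/s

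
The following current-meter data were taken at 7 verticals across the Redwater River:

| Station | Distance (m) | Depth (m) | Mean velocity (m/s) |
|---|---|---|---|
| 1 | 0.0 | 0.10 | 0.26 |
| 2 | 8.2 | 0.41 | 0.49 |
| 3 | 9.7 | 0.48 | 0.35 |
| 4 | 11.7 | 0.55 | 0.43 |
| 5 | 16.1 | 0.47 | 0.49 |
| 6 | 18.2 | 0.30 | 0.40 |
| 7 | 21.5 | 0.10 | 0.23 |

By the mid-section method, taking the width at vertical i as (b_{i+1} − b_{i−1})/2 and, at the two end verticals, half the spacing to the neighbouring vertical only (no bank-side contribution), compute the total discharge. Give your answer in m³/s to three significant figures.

3.24 m³/s

w_1 = (8.2 − 0.0)/2 = 4.1 m; q_1 = 0.26 × 0.10 × 4.1 = 0.1066 m³/s
w_2 = (9.7 − 0.0)/2 = 4.85 m; q_2 = 0.49 × 0.41 × 4.85 = 0.9744 m³/s
w_3 = (11.7 − 8.2)/2 = 1.75 m; q_3 = 0.35 × 0.48 × 1.75 = 0.2940 m³/s
w_4 = (16.1 − 9.7)/2 = 3.2 m; q_4 = 0.43 × 0.55 × 3.2 = 0.7568 m³/s
w_5 = (18.2 − 11.7)/2 = 3.25 m; q_5 = 0.49 × 0.47 × 3.25 = 0.7485 m³/s
w_6 = (21.5 − 16.1)/2 = 2.7 m; q_6 = 0.40 × 0.30 × 2.7 = 0.3240 m³/s
w_7 = (21.5 − 18.2)/2 = 1.65 m; q_7 = 0.23 × 0.10 × 1.65 = 0.03795 m³/s
Q = Σ qᵢ = 3.242 m³/s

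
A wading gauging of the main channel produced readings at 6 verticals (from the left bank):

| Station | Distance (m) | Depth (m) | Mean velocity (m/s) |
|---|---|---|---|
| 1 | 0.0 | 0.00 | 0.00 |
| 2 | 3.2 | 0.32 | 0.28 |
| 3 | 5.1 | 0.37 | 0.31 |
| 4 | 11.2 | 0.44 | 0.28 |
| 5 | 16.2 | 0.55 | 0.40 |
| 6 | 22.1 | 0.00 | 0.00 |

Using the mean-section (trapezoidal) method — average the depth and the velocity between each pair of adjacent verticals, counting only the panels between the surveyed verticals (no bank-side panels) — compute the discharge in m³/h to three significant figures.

7780 m³/h

Panel 1-2: Δb = 3.2 m, d̄ = (0.00+0.32)/2 = 0.16, v̄ = (0.00+0.28)/2 = 0.14 → q = 3.2×0.16×0.14 = 0.07168 m³/s
Panel 2-3: Δb = 1.9 m, d̄ = (0.32+0.37)/2 = 0.345, v̄ = (0.28+0.31)/2 = 0.295 → q = 1.9×0.345×0.295 = 0.1934 m³/s
Panel 3-4: Δb = 6.1 m, d̄ = (0.37+0.44)/2 = 0.405, v̄ = (0.31+0.28)/2 = 0.295 → q = 6.1×0.405×0.295 = 0.7288 m³/s
Panel 4-5: Δb = 5 m, d̄ = (0.44+0.55)/2 = 0.495, v̄ = (0.28+0.40)/2 = 0.34 → q = 5×0.495×0.34 = 0.8415 m³/s
Panel 5-6: Δb = 5.9 m, d̄ = (0.55+0.00)/2 = 0.275, v̄ = (0.40+0.00)/2 = 0.2 → q = 5.9×0.275×0.2 = 0.3245 m³/s
Q = Σ q = 2.160 m³/s
= 2.160 × 3600 = 7775 m³/h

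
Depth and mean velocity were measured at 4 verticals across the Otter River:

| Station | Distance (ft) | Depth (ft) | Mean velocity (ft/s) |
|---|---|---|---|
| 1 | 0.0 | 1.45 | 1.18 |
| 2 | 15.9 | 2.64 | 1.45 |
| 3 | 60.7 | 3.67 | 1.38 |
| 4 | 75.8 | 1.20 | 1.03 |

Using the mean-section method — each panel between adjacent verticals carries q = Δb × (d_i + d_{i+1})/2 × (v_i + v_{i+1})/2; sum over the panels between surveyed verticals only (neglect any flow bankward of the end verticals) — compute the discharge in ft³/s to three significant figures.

Panel 1-2: Δb = 15.9 ft, d̄ = (1.45+2.64)/2 = 2.045, v̄ = (1.18+1.45)/2 = 1.315 → q = 15.9×2.045×1.315 = 42.76 ft³/s
Panel 2-3: Δb = 44.8 ft, d̄ = (2.64+3.67)/2 = 3.155, v̄ = (1.45+1.38)/2 = 1.415 → q = 44.8×3.155×1.415 = 200.0 ft³/s
Panel 3-4: Δb = 15.1 ft, d̄ = (3.67+1.20)/2 = 2.435, v̄ = (1.38+1.03)/2 = 1.205 → q = 15.1×2.435×1.205 = 44.31 ft³/s
Q = Σ q = 287.1 ft³/s

287 ft³/s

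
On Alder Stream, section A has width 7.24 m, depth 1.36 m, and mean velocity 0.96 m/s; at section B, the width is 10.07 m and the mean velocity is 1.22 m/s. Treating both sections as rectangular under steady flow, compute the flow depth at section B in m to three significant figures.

0.769 m

Q = A₁V₁ = (7.24×1.36) × 0.96 = 9.453 m³/s
d₂ = Q/(b₂ V₂) = 9.453/(10.07×1.22) = 0.7694 m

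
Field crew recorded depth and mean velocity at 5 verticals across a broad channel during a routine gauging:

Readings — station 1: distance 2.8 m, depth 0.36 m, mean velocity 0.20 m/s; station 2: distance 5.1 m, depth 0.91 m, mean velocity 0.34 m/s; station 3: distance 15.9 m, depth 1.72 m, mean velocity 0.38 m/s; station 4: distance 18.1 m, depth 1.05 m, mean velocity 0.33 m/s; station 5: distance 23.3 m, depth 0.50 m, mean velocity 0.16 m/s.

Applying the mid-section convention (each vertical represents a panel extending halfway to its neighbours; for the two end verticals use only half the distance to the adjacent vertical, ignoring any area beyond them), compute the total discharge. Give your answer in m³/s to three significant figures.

w_1 = (5.1 − 2.8)/2 = 1.15 m; q_1 = 0.20 × 0.36 × 1.15 = 0.08280 m³/s
w_2 = (15.9 − 2.8)/2 = 6.55 m; q_2 = 0.34 × 0.91 × 6.55 = 2.027 m³/s
w_3 = (18.1 − 5.1)/2 = 6.5 m; q_3 = 0.38 × 1.72 × 6.5 = 4.248 m³/s
w_4 = (23.3 − 15.9)/2 = 3.7 m; q_4 = 0.33 × 1.05 × 3.7 = 1.282 m³/s
w_5 = (23.3 − 18.1)/2 = 2.6 m; q_5 = 0.16 × 0.50 × 2.6 = 0.2080 m³/s
Q = Σ qᵢ = 7.848 m³/s

7.85 m³/s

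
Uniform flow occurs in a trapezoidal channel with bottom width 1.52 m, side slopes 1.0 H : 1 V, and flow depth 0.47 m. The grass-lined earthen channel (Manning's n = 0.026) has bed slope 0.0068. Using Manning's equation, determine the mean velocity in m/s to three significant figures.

A = (b + z·y)·y = (1.52 + 1.0×0.47)×0.47 = 0.9353 m²
P = b + 2y√(1+z²) = 1.52 + 2×0.47×√(1+1.0²) = 2.849 m
R = A/P = 0.9353/2.849 = 0.3282 m
Q = (1/n)·A·R^(2/3)·S^(1/2) = (1/0.026) × 0.9353 × 0.3282^(2/3) × 0.0068^(1/2) = 1.412 m³/s
V = Q/A = 1.412/0.9353 = 1.509 m/s

1.51 m/s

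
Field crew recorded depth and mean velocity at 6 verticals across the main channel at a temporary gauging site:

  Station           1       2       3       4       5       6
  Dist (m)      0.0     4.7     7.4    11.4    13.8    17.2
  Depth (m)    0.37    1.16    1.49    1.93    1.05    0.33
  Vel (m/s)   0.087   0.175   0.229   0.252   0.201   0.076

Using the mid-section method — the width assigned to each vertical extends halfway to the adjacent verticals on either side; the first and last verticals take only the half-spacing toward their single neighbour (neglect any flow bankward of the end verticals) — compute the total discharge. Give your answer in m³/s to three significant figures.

4.18 m³/s

w_1 = (4.7 − 0.0)/2 = 2.35 m; q_1 = 0.087 × 0.37 × 2.35 = 0.07565 m³/s
w_2 = (7.4 − 0.0)/2 = 3.7 m; q_2 = 0.175 × 1.16 × 3.7 = 0.7511 m³/s
w_3 = (11.4 − 4.7)/2 = 3.35 m; q_3 = 0.229 × 1.49 × 3.35 = 1.143 m³/s
w_4 = (13.8 − 7.4)/2 = 3.2 m; q_4 = 0.252 × 1.93 × 3.2 = 1.556 m³/s
w_5 = (17.2 − 11.4)/2 = 2.9 m; q_5 = 0.201 × 1.05 × 2.9 = 0.6120 m³/s
w_6 = (17.2 − 13.8)/2 = 1.7 m; q_6 = 0.076 × 0.33 × 1.7 = 0.04264 m³/s
Q = Σ qᵢ = 4.181 m³/s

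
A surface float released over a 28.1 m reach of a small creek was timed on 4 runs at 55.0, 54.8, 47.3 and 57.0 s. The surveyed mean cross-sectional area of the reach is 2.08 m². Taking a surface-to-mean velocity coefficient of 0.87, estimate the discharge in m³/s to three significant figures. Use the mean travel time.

t̄ = (55.0 + 54.8 + 47.3 + 57.0) / 4 = 53.525 s
v_surface = L / t̄ = 28.1 / 53.525 = 0.5250 m/s
v_mean = 0.87 × 0.5250 = 0.4567 m/s
Q = A × v_mean = 2.08 × 0.4567 = 0.9500 m³/s

0.950 m³/s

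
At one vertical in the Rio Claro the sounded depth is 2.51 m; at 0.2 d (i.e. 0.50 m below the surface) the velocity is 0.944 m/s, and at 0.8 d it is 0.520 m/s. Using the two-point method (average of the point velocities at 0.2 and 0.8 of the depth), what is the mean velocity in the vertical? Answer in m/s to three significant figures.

v̄ = (0.944 + 0.520) / 2 = 0.7320 m/s

0.732 m/s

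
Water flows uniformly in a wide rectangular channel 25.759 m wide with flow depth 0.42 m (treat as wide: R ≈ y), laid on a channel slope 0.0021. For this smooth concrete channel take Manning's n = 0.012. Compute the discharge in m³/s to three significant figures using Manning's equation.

23.2 m³/s

A = b·y = 25.759 × 0.42 = 10.82 m²
Wide channel: R ≈ y = 0.42 m
Q = (1/n)·A·R^(2/3)·S^(1/2) = (1/0.012) × 10.82 × 0.4200^(2/3) × 0.0021^(1/2) = 23.17 m³/s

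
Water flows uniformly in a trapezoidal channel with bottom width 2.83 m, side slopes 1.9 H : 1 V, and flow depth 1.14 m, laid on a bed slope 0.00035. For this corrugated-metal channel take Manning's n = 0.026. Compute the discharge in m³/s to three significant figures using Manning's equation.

3.34 m³/s

A = (b + z·y)·y = (2.83 + 1.9×1.14)×1.14 = 5.695 m²
P = b + 2y√(1+z²) = 2.83 + 2×1.14×√(1+1.9²) = 7.725 m
R = A/P = 5.695/7.725 = 0.7372 m
Q = (1/n)·A·R^(2/3)·S^(1/2) = (1/0.026) × 5.695 × 0.7372^(2/3) × 0.00035^(1/2) = 3.344 m³/s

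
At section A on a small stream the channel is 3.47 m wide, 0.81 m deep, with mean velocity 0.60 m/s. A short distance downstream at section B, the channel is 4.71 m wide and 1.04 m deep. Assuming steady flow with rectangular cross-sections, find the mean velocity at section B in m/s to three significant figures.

Q = A₁V₁ = (3.47×0.81) × 0.60 = 1.686 m³/s
A₂ = 4.71 × 1.04 = 4.898 m²
V₂ = Q/A₂ = 1.686/4.898 = 0.3443 m/s

0.344 m/s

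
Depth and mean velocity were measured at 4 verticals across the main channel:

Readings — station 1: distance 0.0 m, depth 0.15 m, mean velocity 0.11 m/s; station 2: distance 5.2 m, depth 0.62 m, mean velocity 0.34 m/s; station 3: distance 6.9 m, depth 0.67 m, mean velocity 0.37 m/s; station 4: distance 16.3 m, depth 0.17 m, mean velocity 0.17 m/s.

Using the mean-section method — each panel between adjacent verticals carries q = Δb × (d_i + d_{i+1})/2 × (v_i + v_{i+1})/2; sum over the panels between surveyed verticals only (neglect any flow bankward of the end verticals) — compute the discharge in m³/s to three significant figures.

1.91 m³/s

Panel 1-2: Δb = 5.2 m, d̄ = (0.15+0.62)/2 = 0.385, v̄ = (0.11+0.34)/2 = 0.225 → q = 5.2×0.385×0.225 = 0.4505 m³/s
Panel 2-3: Δb = 1.7 m, d̄ = (0.62+0.67)/2 = 0.645, v̄ = (0.34+0.37)/2 = 0.355 → q = 1.7×0.645×0.355 = 0.3893 m³/s
Panel 3-4: Δb = 9.4 m, d̄ = (0.67+0.17)/2 = 0.42, v̄ = (0.37+0.17)/2 = 0.27 → q = 9.4×0.42×0.27 = 1.066 m³/s
Q = Σ q = 1.906 m³/s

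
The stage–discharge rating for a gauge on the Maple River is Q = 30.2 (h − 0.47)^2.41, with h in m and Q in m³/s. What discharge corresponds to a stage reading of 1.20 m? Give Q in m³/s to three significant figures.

14.1 m³/s

Q = 30.2 × (1.20 − 0.47)^2.41 = 30.2 × 0.73^2.41 = 14.15 m³/s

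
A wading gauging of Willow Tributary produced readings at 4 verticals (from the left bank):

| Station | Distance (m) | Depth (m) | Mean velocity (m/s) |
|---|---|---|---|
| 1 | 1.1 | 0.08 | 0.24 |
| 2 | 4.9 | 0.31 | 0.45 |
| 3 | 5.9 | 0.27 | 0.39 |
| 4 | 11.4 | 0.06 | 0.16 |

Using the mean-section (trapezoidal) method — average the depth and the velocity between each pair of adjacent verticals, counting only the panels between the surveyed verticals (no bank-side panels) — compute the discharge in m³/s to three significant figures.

Panel 1-2: Δb = 3.8 m, d̄ = (0.08+0.31)/2 = 0.195, v̄ = (0.24+0.45)/2 = 0.345 → q = 3.8×0.195×0.345 = 0.2556 m³/s
Panel 2-3: Δb = 1 m, d̄ = (0.31+0.27)/2 = 0.29, v̄ = (0.45+0.39)/2 = 0.42 → q = 1×0.29×0.42 = 0.1218 m³/s
Panel 3-4: Δb = 5.5 m, d̄ = (0.27+0.06)/2 = 0.165, v̄ = (0.39+0.16)/2 = 0.275 → q = 5.5×0.165×0.275 = 0.2496 m³/s
Q = Σ q = 0.6270 m³/s

0.627 m³/s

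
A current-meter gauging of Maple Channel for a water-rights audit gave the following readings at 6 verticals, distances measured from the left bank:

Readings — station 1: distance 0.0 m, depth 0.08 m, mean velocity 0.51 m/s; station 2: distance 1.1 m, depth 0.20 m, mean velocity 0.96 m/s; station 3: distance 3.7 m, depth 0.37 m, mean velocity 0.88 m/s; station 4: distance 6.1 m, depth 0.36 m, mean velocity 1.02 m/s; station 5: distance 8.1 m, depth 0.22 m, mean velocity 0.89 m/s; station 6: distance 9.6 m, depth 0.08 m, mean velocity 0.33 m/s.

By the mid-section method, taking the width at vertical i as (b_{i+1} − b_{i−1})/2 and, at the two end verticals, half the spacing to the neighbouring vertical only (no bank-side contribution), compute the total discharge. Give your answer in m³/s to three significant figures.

2.36 m³/s

w_1 = (1.1 − 0.0)/2 = 0.55 m; q_1 = 0.51 × 0.08 × 0.55 = 0.02244 m³/s
w_2 = (3.7 − 0.0)/2 = 1.85 m; q_2 = 0.96 × 0.20 × 1.85 = 0.3552 m³/s
w_3 = (6.1 − 1.1)/2 = 2.5 m; q_3 = 0.88 × 0.37 × 2.5 = 0.8140 m³/s
w_4 = (8.1 − 3.7)/2 = 2.2 m; q_4 = 1.02 × 0.36 × 2.2 = 0.8078 m³/s
w_5 = (9.6 − 6.1)/2 = 1.75 m; q_5 = 0.89 × 0.22 × 1.75 = 0.3427 m³/s
w_6 = (9.6 − 8.1)/2 = 0.75 m; q_6 = 0.33 × 0.08 × 0.75 = 0.01980 m³/s
Q = Σ qᵢ = 2.362 m³/s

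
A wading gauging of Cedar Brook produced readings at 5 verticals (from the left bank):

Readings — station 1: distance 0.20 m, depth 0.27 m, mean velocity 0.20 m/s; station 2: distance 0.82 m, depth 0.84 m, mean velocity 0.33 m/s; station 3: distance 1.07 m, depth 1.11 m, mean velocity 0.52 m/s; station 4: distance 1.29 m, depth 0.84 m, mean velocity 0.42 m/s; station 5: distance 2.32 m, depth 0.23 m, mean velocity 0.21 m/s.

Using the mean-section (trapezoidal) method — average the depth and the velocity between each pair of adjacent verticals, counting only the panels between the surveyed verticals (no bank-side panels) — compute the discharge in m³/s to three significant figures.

Panel 1-2: Δb = 0.62 m, d̄ = (0.27+0.84)/2 = 0.555, v̄ = (0.20+0.33)/2 = 0.265 → q = 0.62×0.555×0.265 = 0.09119 m³/s
Panel 2-3: Δb = 0.25 m, d̄ = (0.84+1.11)/2 = 0.975, v̄ = (0.33+0.52)/2 = 0.425 → q = 0.25×0.975×0.425 = 0.1036 m³/s
Panel 3-4: Δb = 0.22 m, d̄ = (1.11+0.84)/2 = 0.975, v̄ = (0.52+0.42)/2 = 0.47 → q = 0.22×0.975×0.47 = 0.1008 m³/s
Panel 4-5: Δb = 1.03 m, d̄ = (0.84+0.23)/2 = 0.535, v̄ = (0.42+0.21)/2 = 0.315 → q = 1.03×0.535×0.315 = 0.1736 m³/s
Q = Σ q = 0.4692 m³/s

0.469 m³/s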